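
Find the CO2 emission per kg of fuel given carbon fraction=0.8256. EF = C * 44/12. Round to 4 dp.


EF = C_frac * (M_CO2 / M_C)
EF = 0.8256 * (44/12)
EF = 0.8256 * 3.666667 = 3.0272 kg_CO2/kg_fuel


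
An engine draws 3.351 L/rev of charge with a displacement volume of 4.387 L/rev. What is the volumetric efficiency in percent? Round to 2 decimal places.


eta_v = (V_actual / V_disp) * 100
Ratio = 3.351 / 4.387 = 0.7638
eta_v = 0.7638 * 100 = 76.38%


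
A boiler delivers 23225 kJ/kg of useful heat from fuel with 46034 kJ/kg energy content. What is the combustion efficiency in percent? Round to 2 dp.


Efficiency = (Q_useful / Q_fuel) * 100
Efficiency = (23225 / 46034) * 100
Efficiency = 0.5045 * 100 = 50.45%


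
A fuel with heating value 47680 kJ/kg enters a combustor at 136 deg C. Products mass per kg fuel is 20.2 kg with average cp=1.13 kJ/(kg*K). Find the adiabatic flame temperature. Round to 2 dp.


T_ad = T_in + Hc / (m_p * cp)
Denominator = 20.2 * 1.13 = 22.8260
Temperature rise = 47680 / 22.8260 = 2088.85 K
T_ad = 136 + 2088.85 = 2224.85 deg C


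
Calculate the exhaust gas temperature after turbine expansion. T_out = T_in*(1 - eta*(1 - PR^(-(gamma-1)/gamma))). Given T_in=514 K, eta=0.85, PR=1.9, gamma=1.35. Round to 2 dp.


T_out = T_in * (1 - eta * (1 - PR^(-(gamma-1)/gamma)))
Exponent = -(1.35-1)/1.35 = -0.25925926
PR^exp = 1.9^(-0.25925926) = 0.84670193
Factor = 1 - 0.85*(1 - 0.84670193) = 0.86969664
T_out = 514 * 0.86969664 = 447.02 K


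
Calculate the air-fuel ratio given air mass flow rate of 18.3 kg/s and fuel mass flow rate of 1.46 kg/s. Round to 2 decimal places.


AFR = m_air / m_fuel
AFR = 18.3 / 1.46 = 12.53


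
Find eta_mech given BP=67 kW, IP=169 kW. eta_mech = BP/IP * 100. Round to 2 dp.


eta_mech = (BP / IP) * 100
Ratio = 67 / 169 = 0.3964
eta_mech = 0.3964 * 100 = 39.64%


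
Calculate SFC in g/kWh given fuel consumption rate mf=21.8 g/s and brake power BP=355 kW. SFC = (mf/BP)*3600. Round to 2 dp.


SFC = (mf / BP) * 3600
Rate = 21.8 / 355 = 0.061408 g/(s*kW)
SFC = 0.061408 * 3600 = 221.07 g/kWh


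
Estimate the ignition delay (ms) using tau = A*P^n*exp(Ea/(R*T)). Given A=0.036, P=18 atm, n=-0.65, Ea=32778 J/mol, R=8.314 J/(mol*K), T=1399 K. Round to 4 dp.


tau = A * P^n * exp(Ea/(R*T))
P^n = 18^(-0.65) = 0.15278224
Ea/(R*T) = 32778/(8.314*1399) = 2.818089
exp(Ea/(R*T)) = 16.744822
tau = 0.036 * 0.15278224 * 16.744822 = 0.0921 ms


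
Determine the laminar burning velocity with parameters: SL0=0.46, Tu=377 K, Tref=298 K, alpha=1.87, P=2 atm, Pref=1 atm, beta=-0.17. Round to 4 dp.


SL = SL0 * (Tu/Tref)^alpha * (P/Pref)^beta
T ratio = 377/298 = 1.26510067
(T ratio)^alpha = 1.26510067^1.87 = 1.552294
(P/Pref)^beta = 2^(-0.17) = 0.888843
SL = 0.46 * 1.552294 * 0.888843 = 0.6347 m/s


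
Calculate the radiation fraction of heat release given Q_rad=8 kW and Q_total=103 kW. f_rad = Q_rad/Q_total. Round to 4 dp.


f_rad = Q_rad / Q_total
f_rad = 8 / 103 = 0.0777


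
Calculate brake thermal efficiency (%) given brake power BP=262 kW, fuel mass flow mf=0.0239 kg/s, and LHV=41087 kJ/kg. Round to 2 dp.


eta_BTE = (BP / (mf * LHV)) * 100
Denominator = 0.0239 * 41087 = 981.9793 kW
eta_BTE = (262 / 981.9793) * 100 = 26.68%


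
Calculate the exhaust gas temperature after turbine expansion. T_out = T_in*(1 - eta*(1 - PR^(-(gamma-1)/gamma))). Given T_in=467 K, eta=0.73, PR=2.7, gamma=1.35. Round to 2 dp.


T_out = T_in * (1 - eta * (1 - PR^(-(gamma-1)/gamma)))
Exponent = -(1.35-1)/1.35 = -0.25925926
PR^exp = 2.7^(-0.25925926) = 0.77297411
Factor = 1 - 0.73*(1 - 0.77297411) = 0.83427110
T_out = 467 * 0.83427110 = 389.60 K


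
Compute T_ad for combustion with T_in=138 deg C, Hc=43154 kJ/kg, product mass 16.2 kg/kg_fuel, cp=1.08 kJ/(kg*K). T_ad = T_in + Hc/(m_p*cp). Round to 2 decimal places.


T_ad = T_in + Hc / (m_p * cp)
Denominator = 16.2 * 1.08 = 17.4960
Temperature rise = 43154 / 17.4960 = 2466.51 K
T_ad = 138 + 2466.51 = 2604.51 deg C


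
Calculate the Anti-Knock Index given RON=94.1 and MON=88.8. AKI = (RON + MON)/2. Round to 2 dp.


AKI = (RON + MON) / 2
AKI = (94.1 + 88.8) / 2
AKI = 182.9 / 2 = 91.45


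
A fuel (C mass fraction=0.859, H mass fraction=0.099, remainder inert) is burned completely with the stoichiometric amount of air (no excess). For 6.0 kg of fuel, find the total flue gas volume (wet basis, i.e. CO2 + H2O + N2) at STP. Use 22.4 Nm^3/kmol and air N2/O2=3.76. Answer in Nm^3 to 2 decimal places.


Per kg fuel: CO2 = (C/12 kmol)*22.4 = (0.859/12)*22.4 = 1.60347 Nm^3
Per kg fuel: H2O = (H/2 kmol)*22.4 = (0.099/2)*22.4 = 1.10880 Nm^3
O2 needed per kg fuel = C/12 + H/4 = 0.859/12 + 0.099/4 = 0.09633333 kmol
Per kg fuel: N2 = O2*3.76*22.4 = 0.09633333*3.76*22.4 = 8.11358 Nm^3
Total per kg = 1.60347 + 1.10880 + 8.11358 = 10.82585 Nm^3
Total = 10.82585 * 6.0 = 64.96 Nm^3


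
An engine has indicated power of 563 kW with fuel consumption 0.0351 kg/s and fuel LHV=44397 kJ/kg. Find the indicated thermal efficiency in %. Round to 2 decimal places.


eta_ith = (IP / (mf * LHV)) * 100
Denominator = 0.0351 * 44397 = 1558.3347 kW
eta_ith = (563 / 1558.3347) * 100 = 36.13%


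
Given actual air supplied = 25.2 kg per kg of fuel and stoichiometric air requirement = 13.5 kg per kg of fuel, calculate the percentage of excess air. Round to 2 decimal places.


Excess air = actual - stoichiometric = 25.2 - 13.5 = 11.70 kg/kg fuel
Excess air % = (excess / stoich) * 100 = (11.70 / 13.5) * 100 = 86.67%


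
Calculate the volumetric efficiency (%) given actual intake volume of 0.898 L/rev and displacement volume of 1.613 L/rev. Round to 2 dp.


eta_v = (V_actual / V_disp) * 100
Ratio = 0.898 / 1.613 = 0.5567
eta_v = 0.5567 * 100 = 55.67%


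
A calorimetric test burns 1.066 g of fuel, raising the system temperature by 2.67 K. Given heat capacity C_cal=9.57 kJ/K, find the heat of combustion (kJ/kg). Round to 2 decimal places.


Hc = C_cal * delta_T / m_fuel
Q_released = 9.57 * 2.67 = 25.5519 kJ
m_fuel = 1.066 g = 1.066/1000 kg = 0.001066 kg
Hc = 25.5519 / 0.001066 = 23969.89 kJ/kg


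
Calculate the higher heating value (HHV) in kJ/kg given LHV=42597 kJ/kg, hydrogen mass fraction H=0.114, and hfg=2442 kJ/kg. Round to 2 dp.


HHV = LHV + hfg * 9 * H
Water addition = 2442 * 9 * 0.114 = 2505.492 kJ/kg
HHV = 42597 + 2505.492 = 45102.49 kJ/kg


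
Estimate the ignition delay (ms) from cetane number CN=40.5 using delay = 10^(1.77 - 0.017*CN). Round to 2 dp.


delay = 10^(1.77 - 0.017*CN)
Exponent = 1.77 - 0.017*40.5 = 1.0815
delay = 10^1.0815 = 12.06 ms


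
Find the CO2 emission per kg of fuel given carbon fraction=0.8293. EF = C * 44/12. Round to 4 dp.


EF = C_frac * (M_CO2 / M_C)
EF = 0.8293 * (44/12)
EF = 0.8293 * 3.666667 = 3.0408 kg_CO2/kg_fuel


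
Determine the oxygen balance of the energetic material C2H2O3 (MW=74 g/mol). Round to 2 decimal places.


OB = -1600 * (2C + H/2 - O) / MW
Inner = 2*2 + 2/2 - 3 = 2.00
OB = -1600 * 2.00 / 74 = -43.24%


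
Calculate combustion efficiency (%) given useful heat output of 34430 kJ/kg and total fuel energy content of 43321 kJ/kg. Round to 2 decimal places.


Efficiency = (Q_useful / Q_fuel) * 100
Efficiency = (34430 / 43321) * 100
Efficiency = 0.7948 * 100 = 79.48%


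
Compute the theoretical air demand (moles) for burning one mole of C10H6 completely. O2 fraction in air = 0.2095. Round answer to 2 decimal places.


Balanced combustion: C10H6 + 11.5 O2 -> 10 CO2 + 3 H2O
O2 needed = C + H/4 = 10 + 6/4 = 11.50 moles
Air moles = O2 / 0.2095 = 11.50 / 0.2095 = 54.89 moles air


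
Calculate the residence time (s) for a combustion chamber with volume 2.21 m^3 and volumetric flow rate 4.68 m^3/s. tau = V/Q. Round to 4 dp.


tau = V / Q_flow
tau = 2.21 / 4.68 = 0.4722 s


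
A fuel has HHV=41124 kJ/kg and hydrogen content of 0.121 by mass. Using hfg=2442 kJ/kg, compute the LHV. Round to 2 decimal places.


LHV = HHV - hfg * 9 * H
Water correction = 2442 * 9 * 0.121 = 2659.338 kJ/kg
LHV = 41124 - 2659.338 = 38464.66 kJ/kg


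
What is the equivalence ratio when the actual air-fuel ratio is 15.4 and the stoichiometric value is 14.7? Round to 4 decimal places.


phi = AFR_stoich / AFR_actual
phi = 14.7 / 15.4 = 0.9545


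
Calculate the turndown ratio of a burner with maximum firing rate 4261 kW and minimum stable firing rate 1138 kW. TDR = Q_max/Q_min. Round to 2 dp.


TDR = Q_max / Q_min
TDR = 4261 / 1138 = 3.74


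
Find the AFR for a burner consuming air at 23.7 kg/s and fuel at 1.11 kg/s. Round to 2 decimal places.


AFR = m_air / m_fuel
AFR = 23.7 / 1.11 = 21.35


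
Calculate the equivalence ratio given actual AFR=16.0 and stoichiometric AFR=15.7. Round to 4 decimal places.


phi = AFR_stoich / AFR_actual
phi = 15.7 / 16.0 = 0.9813


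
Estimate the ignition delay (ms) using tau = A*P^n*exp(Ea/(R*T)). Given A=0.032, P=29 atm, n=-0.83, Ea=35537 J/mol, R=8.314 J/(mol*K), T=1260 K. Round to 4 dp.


tau = A * P^n * exp(Ea/(R*T))
P^n = 29^(-0.83) = 0.06112370
Ea/(R*T) = 35537/(8.314*1260) = 3.392346
exp(Ea/(R*T)) = 29.735643
tau = 0.032 * 0.06112370 * 29.735643 = 0.0582 ms


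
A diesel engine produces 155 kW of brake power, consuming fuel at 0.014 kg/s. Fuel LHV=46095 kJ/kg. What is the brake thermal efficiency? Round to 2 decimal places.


eta_BTE = (BP / (mf * LHV)) * 100
Denominator = 0.014 * 46095 = 645.3300 kW
eta_BTE = (155 / 645.3300) * 100 = 24.02%


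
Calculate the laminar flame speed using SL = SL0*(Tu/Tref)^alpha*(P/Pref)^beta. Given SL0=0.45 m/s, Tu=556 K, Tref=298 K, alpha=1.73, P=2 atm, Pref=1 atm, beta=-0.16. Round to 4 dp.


SL = SL0 * (Tu/Tref)^alpha * (P/Pref)^beta
T ratio = 556/298 = 1.86577181
(T ratio)^alpha = 1.86577181^1.73 = 2.941611
(P/Pref)^beta = 2^(-0.16) = 0.895025
SL = 0.45 * 2.941611 * 0.895025 = 1.1848 m/s


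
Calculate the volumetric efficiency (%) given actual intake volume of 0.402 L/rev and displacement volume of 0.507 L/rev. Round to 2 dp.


eta_v = (V_actual / V_disp) * 100
Ratio = 0.402 / 0.507 = 0.7929
eta_v = 0.7929 * 100 = 79.29%


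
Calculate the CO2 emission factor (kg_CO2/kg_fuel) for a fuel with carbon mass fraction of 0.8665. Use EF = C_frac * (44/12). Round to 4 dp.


EF = C_frac * (M_CO2 / M_C)
EF = 0.8665 * (44/12)
EF = 0.8665 * 3.666667 = 3.1772 kg_CO2/kg_fuel


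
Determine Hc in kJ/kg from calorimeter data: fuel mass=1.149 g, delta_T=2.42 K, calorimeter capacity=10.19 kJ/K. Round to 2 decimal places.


Hc = C_cal * delta_T / m_fuel
Q_released = 10.19 * 2.42 = 24.6598 kJ
m_fuel = 1.149 g = 1.149/1000 kg = 0.001149 kg
Hc = 24.6598 / 0.001149 = 21461.97 kJ/kg


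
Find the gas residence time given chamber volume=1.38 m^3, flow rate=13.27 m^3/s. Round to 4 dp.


tau = V / Q_flow
tau = 1.38 / 13.27 = 0.1040 s


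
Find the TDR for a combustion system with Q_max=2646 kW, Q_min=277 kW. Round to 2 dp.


TDR = Q_max / Q_min
TDR = 2646 / 277 = 9.55


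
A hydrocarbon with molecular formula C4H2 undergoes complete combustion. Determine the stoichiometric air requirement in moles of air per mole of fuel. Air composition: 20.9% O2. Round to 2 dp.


Balanced combustion: C4H2 + 4.5 O2 -> 4 CO2 + 1 H2O
O2 needed = C + H/4 = 4 + 2/4 = 4.50 moles
Air moles = O2 / 0.209 = 4.50 / 0.209 = 21.53 moles air


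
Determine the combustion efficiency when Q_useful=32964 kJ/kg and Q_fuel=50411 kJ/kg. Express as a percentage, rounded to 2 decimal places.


Efficiency = (Q_useful / Q_fuel) * 100
Efficiency = (32964 / 50411) * 100
Efficiency = 0.6539 * 100 = 65.39%


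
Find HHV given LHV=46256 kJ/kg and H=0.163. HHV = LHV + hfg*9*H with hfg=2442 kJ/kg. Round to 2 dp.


HHV = LHV + hfg * 9 * H
Water addition = 2442 * 9 * 0.163 = 3582.414 kJ/kg
HHV = 46256 + 3582.414 = 49838.41 kJ/kg


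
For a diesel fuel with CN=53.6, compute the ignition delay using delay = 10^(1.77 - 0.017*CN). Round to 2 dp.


delay = 10^(1.77 - 0.017*CN)
Exponent = 1.77 - 0.017*53.6 = 0.8588
delay = 10^0.8588 = 7.22 ms


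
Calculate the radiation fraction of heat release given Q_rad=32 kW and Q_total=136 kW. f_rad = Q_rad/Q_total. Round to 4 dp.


f_rad = Q_rad / Q_total
f_rad = 32 / 136 = 0.2353


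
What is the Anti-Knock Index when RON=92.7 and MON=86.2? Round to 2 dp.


AKI = (RON + MON) / 2
AKI = (92.7 + 86.2) / 2
AKI = 178.9 / 2 = 89.45


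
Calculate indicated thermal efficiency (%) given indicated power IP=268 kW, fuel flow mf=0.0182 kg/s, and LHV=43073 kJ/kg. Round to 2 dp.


eta_ith = (IP / (mf * LHV)) * 100
Denominator = 0.0182 * 43073 = 783.9286 kW
eta_ith = (268 / 783.9286) * 100 = 34.19%


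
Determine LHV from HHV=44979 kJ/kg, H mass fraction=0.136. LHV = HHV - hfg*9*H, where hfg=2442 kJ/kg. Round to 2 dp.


LHV = HHV - hfg * 9 * H
Water correction = 2442 * 9 * 0.136 = 2989.008 kJ/kg
LHV = 44979 - 2989.008 = 41989.99 kJ/kg


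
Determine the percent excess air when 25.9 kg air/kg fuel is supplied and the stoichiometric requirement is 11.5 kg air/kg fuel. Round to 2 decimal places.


Excess air = actual - stoichiometric = 25.9 - 11.5 = 14.40 kg/kg fuel
Excess air % = (excess / stoich) * 100 = (14.40 / 11.5) * 100 = 125.22%


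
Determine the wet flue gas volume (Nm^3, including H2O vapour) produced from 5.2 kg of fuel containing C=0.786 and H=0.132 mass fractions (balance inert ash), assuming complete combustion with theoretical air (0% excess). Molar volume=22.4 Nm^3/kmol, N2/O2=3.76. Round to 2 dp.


Per kg fuel: CO2 = (C/12 kmol)*22.4 = (0.786/12)*22.4 = 1.46720 Nm^3
Per kg fuel: H2O = (H/2 kmol)*22.4 = (0.132/2)*22.4 = 1.47840 Nm^3
O2 needed per kg fuel = C/12 + H/4 = 0.786/12 + 0.132/4 = 0.09850000 kmol
Per kg fuel: N2 = O2*3.76*22.4 = 0.09850000*3.76*22.4 = 8.29606 Nm^3
Total per kg = 1.46720 + 1.47840 + 8.29606 = 11.24166 Nm^3
Total = 11.24166 * 5.2 = 58.46 Nm^3


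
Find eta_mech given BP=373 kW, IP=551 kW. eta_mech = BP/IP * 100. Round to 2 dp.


eta_mech = (BP / IP) * 100
Ratio = 373 / 551 = 0.6770
eta_mech = 0.6770 * 100 = 67.70%


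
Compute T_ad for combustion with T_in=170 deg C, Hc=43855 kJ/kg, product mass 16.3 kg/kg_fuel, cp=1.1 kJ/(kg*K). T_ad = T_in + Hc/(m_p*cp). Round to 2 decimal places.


T_ad = T_in + Hc / (m_p * cp)
Denominator = 16.3 * 1.1 = 17.9300
Temperature rise = 43855 / 17.9300 = 2445.90 K
T_ad = 170 + 2445.90 = 2615.90 deg C


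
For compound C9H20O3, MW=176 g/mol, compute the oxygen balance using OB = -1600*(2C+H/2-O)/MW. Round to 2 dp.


OB = -1600 * (2C + H/2 - O) / MW
Inner = 2*9 + 20/2 - 3 = 25.00
OB = -1600 * 25.00 / 176 = -227.27%


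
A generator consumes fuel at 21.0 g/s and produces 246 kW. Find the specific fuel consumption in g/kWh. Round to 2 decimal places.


SFC = (mf / BP) * 3600
Rate = 21.0 / 246 = 0.085366 g/(s*kW)
SFC = 0.085366 * 3600 = 307.32 g/kWh


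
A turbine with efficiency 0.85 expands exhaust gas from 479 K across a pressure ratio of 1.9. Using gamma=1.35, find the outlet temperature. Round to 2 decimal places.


T_out = T_in * (1 - eta * (1 - PR^(-(gamma-1)/gamma)))
Exponent = -(1.35-1)/1.35 = -0.25925926
PR^exp = 1.9^(-0.25925926) = 0.84670193
Factor = 1 - 0.85*(1 - 0.84670193) = 0.86969664
T_out = 479 * 0.86969664 = 416.58 K


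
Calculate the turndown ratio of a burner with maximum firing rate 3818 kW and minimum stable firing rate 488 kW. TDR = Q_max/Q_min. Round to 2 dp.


TDR = Q_max / Q_min
TDR = 3818 / 488 = 7.82


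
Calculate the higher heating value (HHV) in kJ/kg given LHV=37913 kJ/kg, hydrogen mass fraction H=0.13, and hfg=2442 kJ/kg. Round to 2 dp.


HHV = LHV + hfg * 9 * H
Water addition = 2442 * 9 * 0.13 = 2857.140 kJ/kg
HHV = 37913 + 2857.140 = 40770.14 kJ/kg


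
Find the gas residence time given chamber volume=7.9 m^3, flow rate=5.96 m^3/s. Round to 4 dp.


tau = V / Q_flow
tau = 7.9 / 5.96 = 1.3255 s


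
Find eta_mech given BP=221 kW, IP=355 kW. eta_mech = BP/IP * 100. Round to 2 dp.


eta_mech = (BP / IP) * 100
Ratio = 221 / 355 = 0.6225
eta_mech = 0.6225 * 100 = 62.25%


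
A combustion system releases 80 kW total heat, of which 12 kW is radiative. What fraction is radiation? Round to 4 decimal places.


f_rad = Q_rad / Q_total
f_rad = 12 / 80 = 0.1500


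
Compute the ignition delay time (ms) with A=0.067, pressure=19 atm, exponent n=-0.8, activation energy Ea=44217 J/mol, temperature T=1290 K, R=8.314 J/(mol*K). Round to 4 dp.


tau = A * P^n * exp(Ea/(R*T))
P^n = 19^(-0.8) = 0.09484122
Ea/(R*T) = 44217/(8.314*1290) = 4.122774
exp(Ea/(R*T)) = 61.730253
tau = 0.067 * 0.09484122 * 61.730253 = 0.3923 ms


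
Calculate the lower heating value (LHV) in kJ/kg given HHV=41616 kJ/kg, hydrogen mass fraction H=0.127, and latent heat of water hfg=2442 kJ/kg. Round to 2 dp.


LHV = HHV - hfg * 9 * H
Water correction = 2442 * 9 * 0.127 = 2791.206 kJ/kg
LHV = 41616 - 2791.206 = 38824.79 kJ/kg


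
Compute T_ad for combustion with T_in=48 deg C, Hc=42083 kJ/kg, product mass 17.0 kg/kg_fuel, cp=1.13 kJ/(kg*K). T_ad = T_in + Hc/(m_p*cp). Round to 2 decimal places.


T_ad = T_in + Hc / (m_p * cp)
Denominator = 17.0 * 1.13 = 19.2100
Temperature rise = 42083 / 19.2100 = 2190.68 K
T_ad = 48 + 2190.68 = 2238.68 deg C


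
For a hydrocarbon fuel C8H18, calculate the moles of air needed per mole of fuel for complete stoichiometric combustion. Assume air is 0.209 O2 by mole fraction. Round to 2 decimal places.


Balanced combustion: C8H18 + 12.5 O2 -> 8 CO2 + 9 H2O
O2 needed = C + H/4 = 8 + 18/4 = 12.50 moles
Air moles = O2 / 0.209 = 12.50 / 0.209 = 59.81 moles air


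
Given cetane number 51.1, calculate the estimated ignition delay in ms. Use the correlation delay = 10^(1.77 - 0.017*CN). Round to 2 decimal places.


delay = 10^(1.77 - 0.017*CN)
Exponent = 1.77 - 0.017*51.1 = 0.9013
delay = 10^0.9013 = 7.97 ms


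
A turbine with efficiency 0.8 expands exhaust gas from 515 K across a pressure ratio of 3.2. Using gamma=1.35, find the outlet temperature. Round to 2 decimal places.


T_out = T_in * (1 - eta * (1 - PR^(-(gamma-1)/gamma)))
Exponent = -(1.35-1)/1.35 = -0.25925926
PR^exp = 3.2^(-0.25925926) = 0.73966521
Factor = 1 - 0.8*(1 - 0.73966521) = 0.79173217
T_out = 515 * 0.79173217 = 407.74 K


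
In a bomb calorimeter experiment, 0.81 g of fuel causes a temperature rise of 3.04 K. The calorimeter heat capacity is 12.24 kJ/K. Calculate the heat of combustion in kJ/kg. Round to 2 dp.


Hc = C_cal * delta_T / m_fuel
Q_released = 12.24 * 3.04 = 37.2096 kJ
m_fuel = 0.81 g = 0.81/1000 kg = 0.000810 kg
Hc = 37.2096 / 0.000810 = 45937.78 kJ/kg


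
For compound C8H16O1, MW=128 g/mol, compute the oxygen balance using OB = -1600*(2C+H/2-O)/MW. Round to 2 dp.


OB = -1600 * (2C + H/2 - O) / MW
Inner = 2*8 + 16/2 - 1 = 23.00
OB = -1600 * 23.00 / 128 = -287.50%


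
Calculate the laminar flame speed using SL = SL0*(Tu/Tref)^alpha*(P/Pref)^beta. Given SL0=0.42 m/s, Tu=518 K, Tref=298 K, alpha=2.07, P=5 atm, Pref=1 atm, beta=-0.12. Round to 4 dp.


SL = SL0 * (Tu/Tref)^alpha * (P/Pref)^beta
T ratio = 518/298 = 1.73825503
(T ratio)^alpha = 1.73825503^2.07 = 3.140761
(P/Pref)^beta = 5^(-0.12) = 0.824373
SL = 0.42 * 3.140761 * 0.824373 = 1.0874 m/s


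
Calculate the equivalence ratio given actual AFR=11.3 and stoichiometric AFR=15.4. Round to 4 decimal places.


phi = AFR_stoich / AFR_actual
phi = 15.4 / 11.3 = 1.3628


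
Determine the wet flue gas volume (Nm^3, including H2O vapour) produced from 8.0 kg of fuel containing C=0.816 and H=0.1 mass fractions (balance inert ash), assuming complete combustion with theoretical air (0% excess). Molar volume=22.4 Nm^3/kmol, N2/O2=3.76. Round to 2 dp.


Per kg fuel: CO2 = (C/12 kmol)*22.4 = (0.816/12)*22.4 = 1.52320 Nm^3
Per kg fuel: H2O = (H/2 kmol)*22.4 = (0.1/2)*22.4 = 1.12000 Nm^3
O2 needed per kg fuel = C/12 + H/4 = 0.816/12 + 0.1/4 = 0.09300000 kmol
Per kg fuel: N2 = O2*3.76*22.4 = 0.09300000*3.76*22.4 = 7.83283 Nm^3
Total per kg = 1.52320 + 1.12000 + 7.83283 = 10.47603 Nm^3
Total = 10.47603 * 8.0 = 83.81 Nm^3


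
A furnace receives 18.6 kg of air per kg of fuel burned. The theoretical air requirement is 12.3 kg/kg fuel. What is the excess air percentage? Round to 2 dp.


Excess air = actual - stoichiometric = 18.6 - 12.3 = 6.30 kg/kg fuel
Excess air % = (excess / stoich) * 100 = (6.30 / 12.3) * 100 = 51.22%


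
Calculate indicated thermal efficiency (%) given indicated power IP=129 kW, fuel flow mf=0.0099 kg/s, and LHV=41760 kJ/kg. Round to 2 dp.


eta_ith = (IP / (mf * LHV)) * 100
Denominator = 0.0099 * 41760 = 413.4240 kW
eta_ith = (129 / 413.4240) * 100 = 31.20%


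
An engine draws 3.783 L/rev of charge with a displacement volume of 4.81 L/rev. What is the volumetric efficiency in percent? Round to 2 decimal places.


eta_v = (V_actual / V_disp) * 100
Ratio = 3.783 / 4.81 = 0.7865
eta_v = 0.7865 * 100 = 78.65%


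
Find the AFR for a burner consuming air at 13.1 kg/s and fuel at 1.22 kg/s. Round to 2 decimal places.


AFR = m_air / m_fuel
AFR = 13.1 / 1.22 = 10.74


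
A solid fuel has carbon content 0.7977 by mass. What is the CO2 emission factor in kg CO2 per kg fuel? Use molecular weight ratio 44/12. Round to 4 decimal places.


EF = C_frac * (M_CO2 / M_C)
EF = 0.7977 * (44/12)
EF = 0.7977 * 3.666667 = 2.9249 kg_CO2/kg_fuel


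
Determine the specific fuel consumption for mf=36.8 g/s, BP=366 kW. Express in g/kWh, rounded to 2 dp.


SFC = (mf / BP) * 3600
Rate = 36.8 / 366 = 0.100546 g/(s*kW)
SFC = 0.100546 * 3600 = 361.97 g/kWh


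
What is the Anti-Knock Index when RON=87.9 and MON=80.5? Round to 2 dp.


AKI = (RON + MON) / 2
AKI = (87.9 + 80.5) / 2
AKI = 168.4 / 2 = 84.20


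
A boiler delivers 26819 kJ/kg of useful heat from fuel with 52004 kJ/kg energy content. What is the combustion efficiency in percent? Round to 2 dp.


Efficiency = (Q_useful / Q_fuel) * 100
Efficiency = (26819 / 52004) * 100
Efficiency = 0.5157 * 100 = 51.57%


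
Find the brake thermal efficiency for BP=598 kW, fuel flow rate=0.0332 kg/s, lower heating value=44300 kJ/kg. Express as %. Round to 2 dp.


eta_BTE = (BP / (mf * LHV)) * 100
Denominator = 0.0332 * 44300 = 1470.7600 kW
eta_BTE = (598 / 1470.7600) * 100 = 40.66%


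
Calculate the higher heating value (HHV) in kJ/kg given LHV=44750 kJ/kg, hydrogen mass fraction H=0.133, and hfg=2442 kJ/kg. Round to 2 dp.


HHV = LHV + hfg * 9 * H
Water addition = 2442 * 9 * 0.133 = 2923.074 kJ/kg
HHV = 44750 + 2923.074 = 47673.07 kJ/kg


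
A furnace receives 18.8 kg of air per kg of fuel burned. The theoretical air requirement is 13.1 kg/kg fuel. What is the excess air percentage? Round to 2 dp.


Excess air = actual - stoichiometric = 18.8 - 13.1 = 5.70 kg/kg fuel
Excess air % = (excess / stoich) * 100 = (5.70 / 13.1) * 100 = 43.51%


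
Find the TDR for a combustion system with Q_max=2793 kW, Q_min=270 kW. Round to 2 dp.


TDR = Q_max / Q_min
TDR = 2793 / 270 = 10.34


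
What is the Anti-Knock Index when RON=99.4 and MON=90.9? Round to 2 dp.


AKI = (RON + MON) / 2
AKI = (99.4 + 90.9) / 2
AKI = 190.3 / 2 = 95.15


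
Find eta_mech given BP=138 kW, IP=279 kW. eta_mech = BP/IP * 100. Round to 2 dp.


eta_mech = (BP / IP) * 100
Ratio = 138 / 279 = 0.4946
eta_mech = 0.4946 * 100 = 49.46%


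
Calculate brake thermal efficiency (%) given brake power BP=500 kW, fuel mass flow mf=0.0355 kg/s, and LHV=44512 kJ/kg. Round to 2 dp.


eta_BTE = (BP / (mf * LHV)) * 100
Denominator = 0.0355 * 44512 = 1580.1760 kW
eta_BTE = (500 / 1580.1760) * 100 = 31.64%


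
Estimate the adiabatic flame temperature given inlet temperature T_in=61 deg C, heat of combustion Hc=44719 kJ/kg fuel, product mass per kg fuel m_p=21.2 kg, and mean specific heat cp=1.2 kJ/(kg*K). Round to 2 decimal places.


T_ad = T_in + Hc / (m_p * cp)
Denominator = 21.2 * 1.2 = 25.4400
Temperature rise = 44719 / 25.4400 = 1757.82 K
T_ad = 61 + 1757.82 = 1818.82 deg C


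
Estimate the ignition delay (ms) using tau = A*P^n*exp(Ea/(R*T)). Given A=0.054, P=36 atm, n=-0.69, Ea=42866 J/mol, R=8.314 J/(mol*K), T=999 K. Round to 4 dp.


tau = A * P^n * exp(Ea/(R*T))
P^n = 36^(-0.69) = 0.08436286
Ea/(R*T) = 42866/(8.314*999) = 5.161043
exp(Ea/(R*T)) = 174.346150
tau = 0.054 * 0.08436286 * 174.346150 = 0.7943 ms


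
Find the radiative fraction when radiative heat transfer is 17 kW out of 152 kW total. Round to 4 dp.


f_rad = Q_rad / Q_total
f_rad = 17 / 152 = 0.1118


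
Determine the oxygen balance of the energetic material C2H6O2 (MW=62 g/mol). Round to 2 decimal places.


OB = -1600 * (2C + H/2 - O) / MW
Inner = 2*2 + 6/2 - 2 = 5.00
OB = -1600 * 5.00 / 62 = -129.03%


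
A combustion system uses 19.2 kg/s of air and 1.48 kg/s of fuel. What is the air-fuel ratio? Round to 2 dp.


AFR = m_air / m_fuel
AFR = 19.2 / 1.48 = 12.97


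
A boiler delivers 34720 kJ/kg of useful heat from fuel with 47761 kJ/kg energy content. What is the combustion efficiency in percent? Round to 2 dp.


Efficiency = (Q_useful / Q_fuel) * 100
Efficiency = (34720 / 47761) * 100
Efficiency = 0.7270 * 100 = 72.70%


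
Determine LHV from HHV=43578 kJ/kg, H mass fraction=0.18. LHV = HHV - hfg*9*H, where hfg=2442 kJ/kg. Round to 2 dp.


LHV = HHV - hfg * 9 * H
Water correction = 2442 * 9 * 0.18 = 3956.040 kJ/kg
LHV = 43578 - 3956.040 = 39621.96 kJ/kg


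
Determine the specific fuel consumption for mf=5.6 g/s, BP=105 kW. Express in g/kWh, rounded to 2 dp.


SFC = (mf / BP) * 3600
Rate = 5.6 / 105 = 0.053333 g/(s*kW)
SFC = 0.053333 * 3600 = 192.00 g/kWh


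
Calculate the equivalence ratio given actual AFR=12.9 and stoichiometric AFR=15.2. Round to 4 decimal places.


phi = AFR_stoich / AFR_actual
phi = 15.2 / 12.9 = 1.1783


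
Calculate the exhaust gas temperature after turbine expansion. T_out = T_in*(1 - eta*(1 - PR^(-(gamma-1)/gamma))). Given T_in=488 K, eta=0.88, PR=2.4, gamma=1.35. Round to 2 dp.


T_out = T_in * (1 - eta * (1 - PR^(-(gamma-1)/gamma)))
Exponent = -(1.35-1)/1.35 = -0.25925926
PR^exp = 2.4^(-0.25925926) = 0.79694200
Factor = 1 - 0.88*(1 - 0.79694200) = 0.82130896
T_out = 488 * 0.82130896 = 400.80 K


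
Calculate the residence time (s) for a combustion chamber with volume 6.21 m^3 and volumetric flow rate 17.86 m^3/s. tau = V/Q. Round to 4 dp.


tau = V / Q_flow
tau = 6.21 / 17.86 = 0.3477 s


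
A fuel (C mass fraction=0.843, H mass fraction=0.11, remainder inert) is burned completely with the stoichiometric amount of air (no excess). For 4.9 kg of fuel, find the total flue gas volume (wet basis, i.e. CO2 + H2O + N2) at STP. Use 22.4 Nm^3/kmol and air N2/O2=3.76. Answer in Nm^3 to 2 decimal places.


Per kg fuel: CO2 = (C/12 kmol)*22.4 = (0.843/12)*22.4 = 1.57360 Nm^3
Per kg fuel: H2O = (H/2 kmol)*22.4 = (0.11/2)*22.4 = 1.23200 Nm^3
O2 needed per kg fuel = C/12 + H/4 = 0.843/12 + 0.11/4 = 0.09775000 kmol
Per kg fuel: N2 = O2*3.76*22.4 = 0.09775000*3.76*22.4 = 8.23290 Nm^3
Total per kg = 1.57360 + 1.23200 + 8.23290 = 11.03850 Nm^3
Total = 11.03850 * 4.9 = 54.09 Nm^3


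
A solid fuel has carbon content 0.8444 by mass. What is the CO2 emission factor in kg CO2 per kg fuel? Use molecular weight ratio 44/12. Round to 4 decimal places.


EF = C_frac * (M_CO2 / M_C)
EF = 0.8444 * (44/12)
EF = 0.8444 * 3.666667 = 3.0961 kg_CO2/kg_fuel


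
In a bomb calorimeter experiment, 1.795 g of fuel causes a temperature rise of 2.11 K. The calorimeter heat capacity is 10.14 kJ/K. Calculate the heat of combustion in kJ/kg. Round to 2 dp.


Hc = C_cal * delta_T / m_fuel
Q_released = 10.14 * 2.11 = 21.3954 kJ
m_fuel = 1.795 g = 1.795/1000 kg = 0.001795 kg
Hc = 21.3954 / 0.001795 = 11919.44 kJ/kg


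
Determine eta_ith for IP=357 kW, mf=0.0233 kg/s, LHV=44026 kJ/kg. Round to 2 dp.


eta_ith = (IP / (mf * LHV)) * 100
Denominator = 0.0233 * 44026 = 1025.8058 kW
eta_ith = (357 / 1025.8058) * 100 = 34.80%


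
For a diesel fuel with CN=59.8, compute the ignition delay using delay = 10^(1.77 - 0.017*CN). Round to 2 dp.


delay = 10^(1.77 - 0.017*CN)
Exponent = 1.77 - 0.017*59.8 = 0.7534
delay = 10^0.7534 = 5.67 ms


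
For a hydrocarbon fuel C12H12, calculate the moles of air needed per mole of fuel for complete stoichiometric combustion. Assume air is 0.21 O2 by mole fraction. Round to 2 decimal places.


Balanced combustion: C12H12 + 15 O2 -> 12 CO2 + 6 H2O
O2 needed = C + H/4 = 12 + 12/4 = 15.00 moles
Air moles = O2 / 0.21 = 15.00 / 0.21 = 71.43 moles air


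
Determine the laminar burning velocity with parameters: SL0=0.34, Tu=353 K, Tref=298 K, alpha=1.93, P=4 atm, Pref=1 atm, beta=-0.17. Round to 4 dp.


SL = SL0 * (Tu/Tref)^alpha * (P/Pref)^beta
T ratio = 353/298 = 1.18456376
(T ratio)^alpha = 1.18456376^1.93 = 1.386653
(P/Pref)^beta = 4^(-0.17) = 0.790041
SL = 0.34 * 1.386653 * 0.790041 = 0.3725 m/s


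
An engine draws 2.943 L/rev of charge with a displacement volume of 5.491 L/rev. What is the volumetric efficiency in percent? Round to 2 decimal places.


eta_v = (V_actual / V_disp) * 100
Ratio = 2.943 / 5.491 = 0.5360
eta_v = 0.5360 * 100 = 53.60%


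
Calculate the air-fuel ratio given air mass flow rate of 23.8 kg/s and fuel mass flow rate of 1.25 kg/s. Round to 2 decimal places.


AFR = m_air / m_fuel
AFR = 23.8 / 1.25 = 19.04


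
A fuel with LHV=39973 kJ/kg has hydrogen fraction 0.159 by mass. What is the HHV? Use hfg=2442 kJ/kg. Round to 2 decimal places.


HHV = LHV + hfg * 9 * H
Water addition = 2442 * 9 * 0.159 = 3494.502 kJ/kg
HHV = 39973 + 3494.502 = 43467.50 kJ/kg


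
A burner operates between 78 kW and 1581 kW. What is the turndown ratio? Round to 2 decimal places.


TDR = Q_max / Q_min
TDR = 1581 / 78 = 20.27


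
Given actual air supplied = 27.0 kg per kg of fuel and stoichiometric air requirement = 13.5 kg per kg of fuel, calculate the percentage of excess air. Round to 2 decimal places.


Excess air = actual - stoichiometric = 27.0 - 13.5 = 13.50 kg/kg fuel
Excess air % = (excess / stoich) * 100 = (13.50 / 13.5) * 100 = 100.00%


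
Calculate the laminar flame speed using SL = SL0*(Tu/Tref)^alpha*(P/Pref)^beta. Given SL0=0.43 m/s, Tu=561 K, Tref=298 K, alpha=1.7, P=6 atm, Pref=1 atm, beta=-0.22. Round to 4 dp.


SL = SL0 * (Tu/Tref)^alpha * (P/Pref)^beta
T ratio = 561/298 = 1.88255034
(T ratio)^alpha = 1.88255034^1.7 = 2.931360
(P/Pref)^beta = 6^(-0.22) = 0.674228
SL = 0.43 * 2.931360 * 0.674228 = 0.8499 m/s


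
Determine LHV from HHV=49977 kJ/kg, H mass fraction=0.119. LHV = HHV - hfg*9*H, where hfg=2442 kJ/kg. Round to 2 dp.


LHV = HHV - hfg * 9 * H
Water correction = 2442 * 9 * 0.119 = 2615.382 kJ/kg
LHV = 49977 - 2615.382 = 47361.62 kJ/kg


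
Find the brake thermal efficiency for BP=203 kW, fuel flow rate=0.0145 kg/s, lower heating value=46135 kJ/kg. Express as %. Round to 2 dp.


eta_BTE = (BP / (mf * LHV)) * 100
Denominator = 0.0145 * 46135 = 668.9575 kW
eta_BTE = (203 / 668.9575) * 100 = 30.35%


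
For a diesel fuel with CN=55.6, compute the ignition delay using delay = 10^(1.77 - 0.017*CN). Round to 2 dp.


delay = 10^(1.77 - 0.017*CN)
Exponent = 1.77 - 0.017*55.6 = 0.8248
delay = 10^0.8248 = 6.68 ms


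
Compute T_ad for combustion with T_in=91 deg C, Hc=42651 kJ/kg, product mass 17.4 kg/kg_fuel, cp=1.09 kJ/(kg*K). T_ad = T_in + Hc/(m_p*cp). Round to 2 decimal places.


T_ad = T_in + Hc / (m_p * cp)
Denominator = 17.4 * 1.09 = 18.9660
Temperature rise = 42651 / 18.9660 = 2248.81 K
T_ad = 91 + 2248.81 = 2339.81 deg C


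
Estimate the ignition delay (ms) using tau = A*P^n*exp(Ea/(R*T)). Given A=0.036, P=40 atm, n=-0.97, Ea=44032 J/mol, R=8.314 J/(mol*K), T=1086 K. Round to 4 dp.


tau = A * P^n * exp(Ea/(R*T))
P^n = 40^(-0.97) = 0.02792555
Ea/(R*T) = 44032/(8.314*1086) = 4.876728
exp(Ea/(R*T)) = 131.200721
tau = 0.036 * 0.02792555 * 131.200721 = 0.1319 ms


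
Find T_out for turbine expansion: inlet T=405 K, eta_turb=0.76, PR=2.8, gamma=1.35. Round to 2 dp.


T_out = T_in * (1 - eta * (1 - PR^(-(gamma-1)/gamma)))
Exponent = -(1.35-1)/1.35 = -0.25925926
PR^exp = 2.8^(-0.25925926) = 0.76572026
Factor = 1 - 0.76*(1 - 0.76572026) = 0.82194740
T_out = 405 * 0.82194740 = 332.89 K


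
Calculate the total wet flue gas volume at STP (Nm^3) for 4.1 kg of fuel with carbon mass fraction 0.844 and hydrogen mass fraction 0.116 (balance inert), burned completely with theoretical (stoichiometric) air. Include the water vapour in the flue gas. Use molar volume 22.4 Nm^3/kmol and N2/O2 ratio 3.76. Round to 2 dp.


Per kg fuel: CO2 = (C/12 kmol)*22.4 = (0.844/12)*22.4 = 1.57547 Nm^3
Per kg fuel: H2O = (H/2 kmol)*22.4 = (0.116/2)*22.4 = 1.29920 Nm^3
O2 needed per kg fuel = C/12 + H/4 = 0.844/12 + 0.116/4 = 0.09933333 kmol
Per kg fuel: N2 = O2*3.76*22.4 = 0.09933333*3.76*22.4 = 8.36625 Nm^3
Total per kg = 1.57547 + 1.29920 + 8.36625 = 11.24092 Nm^3
Total = 11.24092 * 4.1 = 46.09 Nm^3


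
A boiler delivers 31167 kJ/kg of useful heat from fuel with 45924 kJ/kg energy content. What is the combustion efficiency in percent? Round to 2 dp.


Efficiency = (Q_useful / Q_fuel) * 100
Efficiency = (31167 / 45924) * 100
Efficiency = 0.6787 * 100 = 67.87%


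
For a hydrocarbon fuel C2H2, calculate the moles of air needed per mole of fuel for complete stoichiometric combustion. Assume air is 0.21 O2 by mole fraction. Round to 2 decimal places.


Balanced combustion: C2H2 + 2.5 O2 -> 2 CO2 + 1 H2O
O2 needed = C + H/4 = 2 + 2/4 = 2.50 moles
Air moles = O2 / 0.21 = 2.50 / 0.21 = 11.90 moles air


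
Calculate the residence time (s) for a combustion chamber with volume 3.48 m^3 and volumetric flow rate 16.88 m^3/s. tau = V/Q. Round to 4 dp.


tau = V / Q_flow
tau = 3.48 / 16.88 = 0.2062 s


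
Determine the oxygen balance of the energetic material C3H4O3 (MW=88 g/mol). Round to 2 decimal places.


OB = -1600 * (2C + H/2 - O) / MW
Inner = 2*3 + 4/2 - 3 = 5.00
OB = -1600 * 5.00 / 88 = -90.91%


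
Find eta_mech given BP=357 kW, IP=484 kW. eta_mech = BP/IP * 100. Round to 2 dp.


eta_mech = (BP / IP) * 100
Ratio = 357 / 484 = 0.7376
eta_mech = 0.7376 * 100 = 73.76%


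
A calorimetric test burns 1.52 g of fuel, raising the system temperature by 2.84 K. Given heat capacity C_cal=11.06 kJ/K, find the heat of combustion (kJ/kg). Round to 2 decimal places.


Hc = C_cal * delta_T / m_fuel
Q_released = 11.06 * 2.84 = 31.4104 kJ
m_fuel = 1.52 g = 1.52/1000 kg = 0.001520 kg
Hc = 31.4104 / 0.001520 = 20664.74 kJ/kg


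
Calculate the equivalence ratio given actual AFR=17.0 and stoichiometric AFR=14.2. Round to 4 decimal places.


phi = AFR_stoich / AFR_actual
phi = 14.2 / 17.0 = 0.8353


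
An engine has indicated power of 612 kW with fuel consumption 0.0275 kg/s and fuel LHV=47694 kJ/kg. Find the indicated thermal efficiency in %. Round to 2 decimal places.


eta_ith = (IP / (mf * LHV)) * 100
Denominator = 0.0275 * 47694 = 1311.5850 kW
eta_ith = (612 / 1311.5850) * 100 = 46.66%


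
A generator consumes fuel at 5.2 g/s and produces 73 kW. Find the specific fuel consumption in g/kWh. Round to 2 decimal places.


SFC = (mf / BP) * 3600
Rate = 5.2 / 73 = 0.071233 g/(s*kW)
SFC = 0.071233 * 3600 = 256.44 g/kWh


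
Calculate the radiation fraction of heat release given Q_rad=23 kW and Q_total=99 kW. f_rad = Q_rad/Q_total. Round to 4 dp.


f_rad = Q_rad / Q_total
f_rad = 23 / 99 = 0.2323


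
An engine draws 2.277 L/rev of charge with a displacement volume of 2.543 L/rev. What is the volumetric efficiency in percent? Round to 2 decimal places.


eta_v = (V_actual / V_disp) * 100
Ratio = 2.277 / 2.543 = 0.8954
eta_v = 0.8954 * 100 = 89.54%


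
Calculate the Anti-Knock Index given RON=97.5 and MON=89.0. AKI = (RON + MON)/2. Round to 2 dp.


AKI = (RON + MON) / 2
AKI = (97.5 + 89.0) / 2
AKI = 186.5 / 2 = 93.25


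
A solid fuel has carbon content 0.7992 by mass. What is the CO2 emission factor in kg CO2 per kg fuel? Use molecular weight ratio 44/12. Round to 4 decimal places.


EF = C_frac * (M_CO2 / M_C)
EF = 0.7992 * (44/12)
EF = 0.7992 * 3.666667 = 2.9304 kg_CO2/kg_fuel


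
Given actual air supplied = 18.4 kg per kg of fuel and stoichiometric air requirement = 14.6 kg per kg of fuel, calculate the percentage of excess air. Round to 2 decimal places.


Excess air = actual - stoichiometric = 18.4 - 14.6 = 3.80 kg/kg fuel
Excess air % = (excess / stoich) * 100 = (3.80 / 14.6) * 100 = 26.03%


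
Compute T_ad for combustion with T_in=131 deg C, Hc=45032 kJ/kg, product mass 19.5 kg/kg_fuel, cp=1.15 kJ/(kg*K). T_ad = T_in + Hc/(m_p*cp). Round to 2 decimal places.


T_ad = T_in + Hc / (m_p * cp)
Denominator = 19.5 * 1.15 = 22.4250
Temperature rise = 45032 / 22.4250 = 2008.12 K
T_ad = 131 + 2008.12 = 2139.12 deg C


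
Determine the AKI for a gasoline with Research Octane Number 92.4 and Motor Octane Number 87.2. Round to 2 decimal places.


AKI = (RON + MON) / 2
AKI = (92.4 + 87.2) / 2
AKI = 179.6 / 2 = 89.80


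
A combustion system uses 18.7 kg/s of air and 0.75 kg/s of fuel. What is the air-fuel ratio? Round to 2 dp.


AFR = m_air / m_fuel
AFR = 18.7 / 0.75 = 24.93


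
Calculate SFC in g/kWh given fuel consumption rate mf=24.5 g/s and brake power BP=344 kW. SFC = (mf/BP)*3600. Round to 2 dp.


SFC = (mf / BP) * 3600
Rate = 24.5 / 344 = 0.071221 g/(s*kW)
SFC = 0.071221 * 3600 = 256.40 g/kWh


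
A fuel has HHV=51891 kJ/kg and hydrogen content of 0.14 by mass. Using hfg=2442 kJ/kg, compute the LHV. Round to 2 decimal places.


LHV = HHV - hfg * 9 * H
Water correction = 2442 * 9 * 0.14 = 3076.920 kJ/kg
LHV = 51891 - 3076.920 = 48814.08 kJ/kg


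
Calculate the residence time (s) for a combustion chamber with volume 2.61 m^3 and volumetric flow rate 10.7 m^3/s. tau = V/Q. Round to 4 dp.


tau = V / Q_flow
tau = 2.61 / 10.7 = 0.2439 s


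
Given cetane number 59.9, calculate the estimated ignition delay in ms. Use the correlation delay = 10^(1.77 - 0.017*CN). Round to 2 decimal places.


delay = 10^(1.77 - 0.017*CN)
Exponent = 1.77 - 0.017*59.9 = 0.7517
delay = 10^0.7517 = 5.65 ms


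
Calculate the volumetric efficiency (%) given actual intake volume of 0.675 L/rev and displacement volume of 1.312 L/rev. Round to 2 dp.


eta_v = (V_actual / V_disp) * 100
Ratio = 0.675 / 1.312 = 0.5145
eta_v = 0.5145 * 100 = 51.45%


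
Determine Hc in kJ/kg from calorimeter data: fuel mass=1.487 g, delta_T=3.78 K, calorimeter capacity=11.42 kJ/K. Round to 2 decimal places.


Hc = C_cal * delta_T / m_fuel
Q_released = 11.42 * 3.78 = 43.1676 kJ
m_fuel = 1.487 g = 1.487/1000 kg = 0.001487 kg
Hc = 43.1676 / 0.001487 = 29029.99 kJ/kg


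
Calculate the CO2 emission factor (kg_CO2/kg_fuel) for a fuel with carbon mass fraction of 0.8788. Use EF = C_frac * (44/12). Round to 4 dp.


EF = C_frac * (M_CO2 / M_C)
EF = 0.8788 * (44/12)
EF = 0.8788 * 3.666667 = 3.2223 kg_CO2/kg_fuel


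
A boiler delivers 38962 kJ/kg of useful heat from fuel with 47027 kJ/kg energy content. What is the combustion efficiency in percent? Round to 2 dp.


Efficiency = (Q_useful / Q_fuel) * 100
Efficiency = (38962 / 47027) * 100
Efficiency = 0.8285 * 100 = 82.85%


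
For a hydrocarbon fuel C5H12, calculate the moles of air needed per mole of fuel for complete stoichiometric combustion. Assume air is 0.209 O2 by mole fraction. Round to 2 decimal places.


Balanced combustion: C5H12 + 8 O2 -> 5 CO2 + 6 H2O
O2 needed = C + H/4 = 5 + 12/4 = 8.00 moles
Air moles = O2 / 0.209 = 8.00 / 0.209 = 38.28 moles air


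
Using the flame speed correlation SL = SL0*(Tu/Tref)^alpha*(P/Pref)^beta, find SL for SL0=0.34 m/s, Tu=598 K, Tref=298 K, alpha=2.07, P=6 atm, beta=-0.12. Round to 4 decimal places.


SL = SL0 * (Tu/Tref)^alpha * (P/Pref)^beta
T ratio = 598/298 = 2.00671141
(T ratio)^alpha = 2.00671141^2.07 = 4.228086
(P/Pref)^beta = 6^(-0.12) = 0.806532
SL = 0.34 * 4.228086 * 0.806532 = 1.1594 m/s


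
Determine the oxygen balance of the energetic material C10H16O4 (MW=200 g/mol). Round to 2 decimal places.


OB = -1600 * (2C + H/2 - O) / MW
Inner = 2*10 + 16/2 - 4 = 24.00
OB = -1600 * 24.00 / 200 = -192.00%
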